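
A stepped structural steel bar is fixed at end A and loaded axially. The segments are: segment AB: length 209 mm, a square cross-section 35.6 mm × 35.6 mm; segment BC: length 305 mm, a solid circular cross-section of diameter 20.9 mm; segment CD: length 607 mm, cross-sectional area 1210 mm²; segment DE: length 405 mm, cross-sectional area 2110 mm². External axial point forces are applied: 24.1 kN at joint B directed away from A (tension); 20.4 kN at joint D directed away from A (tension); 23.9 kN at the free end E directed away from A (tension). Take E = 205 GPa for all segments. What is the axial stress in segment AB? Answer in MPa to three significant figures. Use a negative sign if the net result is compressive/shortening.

54.0 MPa

Internal axial forces (sectioning from the free end, tension +): N_DE = 23.9 kN, N_CD = 44.3 kN, N_BC = 44.3 kN, N_AB = 68.4 kN.
A_AB = 1267 mm².
σ_AB = N_AB/A_AB = 68400/1267 = 53.97 MPa.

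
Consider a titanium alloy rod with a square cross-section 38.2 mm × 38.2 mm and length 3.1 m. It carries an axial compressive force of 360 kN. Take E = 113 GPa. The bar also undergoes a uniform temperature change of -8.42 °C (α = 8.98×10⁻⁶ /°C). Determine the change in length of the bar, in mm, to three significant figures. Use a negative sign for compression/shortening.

A = 1459 mm².
δ_mech = NL/(AE) = -360000·3100/(1459·113000) = -6.768 mm.
δ_thermal = αLΔT = 8.98e-6·3100·-8.42 = -0.2344 mm.
δ = δ_mech + δ_thermal = -7.002 mm.

-7.00 mm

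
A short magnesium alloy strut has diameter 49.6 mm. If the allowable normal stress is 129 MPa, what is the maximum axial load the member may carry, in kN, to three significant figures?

249 kN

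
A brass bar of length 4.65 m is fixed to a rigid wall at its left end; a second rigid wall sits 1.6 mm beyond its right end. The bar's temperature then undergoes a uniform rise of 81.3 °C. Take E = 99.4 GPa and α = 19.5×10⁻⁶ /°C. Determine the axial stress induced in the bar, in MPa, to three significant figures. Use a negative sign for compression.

Free thermal expansion αLΔT = 19.5e-6 · 4650 · 81.3 = 7.372 mm.
The walls engage after the gap closes; constrained expansion = 7.372 − 1.6 = 5.772 mm.
The walls impose strain ε = −(5.772)/4650 = -1.2413e-03; σ = Eε = 99400 · -1.2413e-03 = -123.4 MPa.

-123 MPa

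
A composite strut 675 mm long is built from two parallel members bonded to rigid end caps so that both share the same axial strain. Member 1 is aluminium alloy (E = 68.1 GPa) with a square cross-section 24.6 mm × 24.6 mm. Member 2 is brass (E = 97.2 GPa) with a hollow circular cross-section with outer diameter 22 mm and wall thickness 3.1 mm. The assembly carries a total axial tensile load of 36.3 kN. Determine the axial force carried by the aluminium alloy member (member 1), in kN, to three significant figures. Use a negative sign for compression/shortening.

25.3 kN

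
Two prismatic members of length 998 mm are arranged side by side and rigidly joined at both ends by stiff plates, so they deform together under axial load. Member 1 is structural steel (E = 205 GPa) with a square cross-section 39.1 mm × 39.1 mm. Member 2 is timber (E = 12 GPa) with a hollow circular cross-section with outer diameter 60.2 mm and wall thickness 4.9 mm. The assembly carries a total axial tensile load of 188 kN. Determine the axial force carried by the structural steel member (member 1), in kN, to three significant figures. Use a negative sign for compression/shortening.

182 kN

A_1 = 1529 mm².
A_2 = 851.3 mm².
Equal strain + equilibrium ⇒ each member carries load in proportion to AE: A₁E₁ = 313400000 N, A₂E₂ = 10220000 N, ΣAE = 323600000 N.
F₁ = P·A₁E₁/ΣAE = 188000·313400000/323600000 = 182100 N.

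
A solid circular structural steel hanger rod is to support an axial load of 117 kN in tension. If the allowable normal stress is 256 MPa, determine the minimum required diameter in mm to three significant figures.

Required area A ≥ P/σ_allow = 117000/256 = 457 mm².
For a solid circular section, d ≥ √(4A/π) = 24.12 mm.

24.1 mm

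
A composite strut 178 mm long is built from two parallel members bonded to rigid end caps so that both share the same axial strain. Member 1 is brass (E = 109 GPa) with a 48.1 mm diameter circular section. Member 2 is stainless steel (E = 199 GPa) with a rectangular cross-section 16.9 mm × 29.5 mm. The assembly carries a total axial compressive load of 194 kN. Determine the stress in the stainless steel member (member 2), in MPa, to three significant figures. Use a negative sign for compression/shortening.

A_1 = 1817 mm².
A_2 = 498.5 mm².
Equal strain + equilibrium ⇒ each member carries load in proportion to AE: A₁E₁ = 198100000 N, A₂E₂ = 99210000 N, ΣAE = 297300000 N.
σ₂ = P·E₂/ΣAE = -194000·199000/297300000 = -129.9 MPa.

-130 MPa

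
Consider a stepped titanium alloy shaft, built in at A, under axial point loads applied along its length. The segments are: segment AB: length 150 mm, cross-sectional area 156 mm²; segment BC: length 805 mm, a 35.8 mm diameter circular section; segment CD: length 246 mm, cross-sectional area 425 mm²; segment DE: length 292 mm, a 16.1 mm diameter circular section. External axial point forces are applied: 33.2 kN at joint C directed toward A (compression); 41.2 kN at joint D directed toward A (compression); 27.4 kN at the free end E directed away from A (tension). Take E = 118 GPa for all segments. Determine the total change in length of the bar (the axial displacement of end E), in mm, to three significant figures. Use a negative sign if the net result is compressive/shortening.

Internal axial forces (sectioning from the free end, tension +): N_DE = 27.4 kN, N_CD = -13.8 kN, N_BC = -47 kN, N_AB = -47 kN.
A_BC = 1007 mm².
A_DE = 203.6 mm².
δ_AB = -47000·150/(156·118000) = -0.383 mm
δ_BC = -47000·805/(1007·118000) = -0.3185 mm
δ_CD = -13800·246/(425·118000) = -0.06769 mm
δ_DE = 27400·292/(203.6·118000) = 0.3331 mm
δ = Σδ_i = -0.4362 mm.

-0.436 mm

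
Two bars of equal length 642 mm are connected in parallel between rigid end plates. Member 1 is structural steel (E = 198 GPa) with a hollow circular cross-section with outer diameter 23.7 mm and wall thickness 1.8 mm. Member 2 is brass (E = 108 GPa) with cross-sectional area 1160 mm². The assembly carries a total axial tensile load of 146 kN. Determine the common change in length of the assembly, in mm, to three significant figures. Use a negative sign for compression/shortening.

A_1 = 123.8 mm².
Equal strain + equilibrium ⇒ each member carries load in proportion to AE: A₁E₁ = 24520000 N, A₂E₂ = 125300000 N, ΣAE = 149800000 N.
δ = PL/ΣAE = 146000·642/149800000 = 0.6257 mm.

0.626 mm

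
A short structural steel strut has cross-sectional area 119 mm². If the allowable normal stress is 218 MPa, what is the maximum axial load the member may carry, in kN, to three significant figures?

25.9 kN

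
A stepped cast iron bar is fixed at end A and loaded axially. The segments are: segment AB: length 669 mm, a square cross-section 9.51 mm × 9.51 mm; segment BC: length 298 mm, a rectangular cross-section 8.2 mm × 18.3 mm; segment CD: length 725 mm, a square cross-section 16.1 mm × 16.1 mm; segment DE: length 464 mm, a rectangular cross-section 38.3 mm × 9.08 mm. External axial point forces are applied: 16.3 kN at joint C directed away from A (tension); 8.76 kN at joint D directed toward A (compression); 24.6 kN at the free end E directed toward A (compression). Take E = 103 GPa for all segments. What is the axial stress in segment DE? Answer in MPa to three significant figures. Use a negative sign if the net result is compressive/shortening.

-70.7 MPa

Internal axial forces (sectioning from the free end, tension +): N_DE = -24.6 kN, N_CD = -33.36 kN, N_BC = -17.06 kN, N_AB = -17.06 kN.
A_DE = 347.8 mm².
σ_DE = N_DE/A_DE = -24600/347.8 = -70.74 MPa.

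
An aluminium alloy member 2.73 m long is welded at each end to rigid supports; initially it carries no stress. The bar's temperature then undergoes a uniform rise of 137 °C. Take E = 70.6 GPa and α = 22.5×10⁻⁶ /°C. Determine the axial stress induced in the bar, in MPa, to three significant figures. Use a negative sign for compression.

Free thermal expansion αLΔT = 22.5e-6 · 2730 · 137 = 8.415 mm.
The walls impose strain ε = −(8.415)/2730 = -3.0825e-03; σ = Eε = 70600 · -3.0825e-03 = -217.6 MPa.

-218 MPa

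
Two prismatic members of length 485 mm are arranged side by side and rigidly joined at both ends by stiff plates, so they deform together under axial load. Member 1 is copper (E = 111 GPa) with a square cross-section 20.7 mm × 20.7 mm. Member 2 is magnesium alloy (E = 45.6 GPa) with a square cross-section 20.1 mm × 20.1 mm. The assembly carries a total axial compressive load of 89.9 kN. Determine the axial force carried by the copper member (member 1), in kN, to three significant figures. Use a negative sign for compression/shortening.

-64.8 kN

A_1 = 428.5 mm².
A_2 = 404 mm².
Equal strain + equilibrium ⇒ each member carries load in proportion to AE: A₁E₁ = 47560000 N, A₂E₂ = 18420000 N, ΣAE = 65990000 N.
F₁ = P·A₁E₁/ΣAE = -89900·47560000/65990000 = -64800 N.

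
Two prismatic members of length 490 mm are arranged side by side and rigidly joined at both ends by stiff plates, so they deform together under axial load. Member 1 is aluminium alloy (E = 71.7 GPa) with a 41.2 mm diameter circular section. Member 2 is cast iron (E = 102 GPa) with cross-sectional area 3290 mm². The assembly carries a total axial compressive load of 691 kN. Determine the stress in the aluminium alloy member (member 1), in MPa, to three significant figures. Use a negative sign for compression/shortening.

-115 MPa

A_1 = 1333 mm².
Equal strain + equilibrium ⇒ each member carries load in proportion to AE: A₁E₁ = 95590000 N, A₂E₂ = 335600000 N, ΣAE = 431200000 N.
σ₁ = P·E₁/ΣAE = -691000·71700/431200000 = -114.9 MPa.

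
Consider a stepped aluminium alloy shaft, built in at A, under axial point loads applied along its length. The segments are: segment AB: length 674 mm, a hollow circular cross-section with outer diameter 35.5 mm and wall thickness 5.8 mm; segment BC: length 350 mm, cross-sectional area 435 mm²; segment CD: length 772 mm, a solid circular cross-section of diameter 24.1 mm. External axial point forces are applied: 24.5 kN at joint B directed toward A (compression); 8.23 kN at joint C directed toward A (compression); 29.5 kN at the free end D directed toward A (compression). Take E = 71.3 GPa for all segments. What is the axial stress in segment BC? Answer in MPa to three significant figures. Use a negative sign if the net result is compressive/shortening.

Internal axial forces (sectioning from the free end, tension +): N_CD = -29.5 kN, N_BC = -37.73 kN, N_AB = -62.23 kN.
σ_BC = N_BC/A_BC = -37730/435 = -86.74 MPa.

-86.7 MPa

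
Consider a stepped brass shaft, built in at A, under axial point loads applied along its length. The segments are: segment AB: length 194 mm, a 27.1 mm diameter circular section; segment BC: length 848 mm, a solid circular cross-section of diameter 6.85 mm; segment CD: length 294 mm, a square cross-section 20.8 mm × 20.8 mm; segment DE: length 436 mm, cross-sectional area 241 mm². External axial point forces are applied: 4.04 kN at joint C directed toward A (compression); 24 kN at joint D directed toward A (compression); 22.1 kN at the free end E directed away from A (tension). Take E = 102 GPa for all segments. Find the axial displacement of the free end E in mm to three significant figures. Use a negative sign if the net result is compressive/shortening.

Internal axial forces (sectioning from the free end, tension +): N_DE = 22.1 kN, N_CD = -1.9 kN, N_BC = -5.94 kN, N_AB = -5.94 kN.
A_AB = 576.8 mm².
A_BC = 36.85 mm².
A_CD = 432.6 mm².
δ_AB = -5940·194/(576.8·102000) = -0.01959 mm
δ_BC = -5940·848/(36.85·102000) = -1.34 mm
δ_CD = -1900·294/(432.6·102000) = -0.01266 mm
δ_DE = 22100·436/(241·102000) = 0.392 mm
δ = Σδ_i = -0.9803 mm.

-0.980 mm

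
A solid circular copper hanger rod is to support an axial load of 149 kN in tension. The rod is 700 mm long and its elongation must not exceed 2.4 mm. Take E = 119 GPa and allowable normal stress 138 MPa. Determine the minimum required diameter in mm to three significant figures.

Required area A ≥ P/σ_allow = 149000/138 = 1080 mm².
For a solid circular section, d ≥ √(4A/π) = 37.08 mm.
Elongation limit: A ≥ PL/(Eδ_allow) = 149000·700/(119000·2.4) = 365.2 mm² ⇒ d ≥ 21.56 mm.
The stress limit governs.

37.1 mm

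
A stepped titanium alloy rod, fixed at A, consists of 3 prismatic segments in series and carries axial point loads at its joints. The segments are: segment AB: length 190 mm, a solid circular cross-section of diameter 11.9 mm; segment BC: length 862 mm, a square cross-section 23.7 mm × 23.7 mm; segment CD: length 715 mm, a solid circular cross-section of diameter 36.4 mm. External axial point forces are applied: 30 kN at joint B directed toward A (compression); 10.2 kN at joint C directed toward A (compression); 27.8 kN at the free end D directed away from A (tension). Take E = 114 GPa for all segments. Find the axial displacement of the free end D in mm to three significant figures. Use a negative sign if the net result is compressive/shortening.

0.219 mm

Internal axial forces (sectioning from the free end, tension +): N_CD = 27.8 kN, N_BC = 17.6 kN, N_AB = -12.4 kN.
A_AB = 111.2 mm².
A_BC = 561.7 mm².
A_CD = 1041 mm².
δ_AB = -12400·190/(111.2·114000) = -0.1858 mm
δ_BC = 17600·862/(561.7·114000) = 0.2369 mm
δ_CD = 27800·715/(1041·114000) = 0.1676 mm
δ = Σδ_i = 0.2187 mm.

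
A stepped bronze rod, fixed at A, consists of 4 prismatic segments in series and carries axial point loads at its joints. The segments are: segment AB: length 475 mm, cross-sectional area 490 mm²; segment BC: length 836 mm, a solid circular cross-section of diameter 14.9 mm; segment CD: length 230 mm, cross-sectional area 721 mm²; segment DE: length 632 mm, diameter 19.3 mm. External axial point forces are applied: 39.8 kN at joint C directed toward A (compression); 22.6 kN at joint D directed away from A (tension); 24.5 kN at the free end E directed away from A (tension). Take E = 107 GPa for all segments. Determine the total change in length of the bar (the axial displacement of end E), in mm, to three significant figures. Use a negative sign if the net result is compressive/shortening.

Internal axial forces (sectioning from the free end, tension +): N_DE = 24.5 kN, N_CD = 47.1 kN, N_BC = 7.3 kN, N_AB = 7.3 kN.
A_BC = 174.4 mm².
A_DE = 292.6 mm².
δ_AB = 7300·475/(490·107000) = 0.06614 mm
δ_BC = 7300·836/(174.4·107000) = 0.3271 mm
δ_CD = 47100·230/(721·107000) = 0.1404 mm
δ_DE = 24500·632/(292.6·107000) = 0.4946 mm
δ = Σδ_i = 1.028 mm.

1.03 mm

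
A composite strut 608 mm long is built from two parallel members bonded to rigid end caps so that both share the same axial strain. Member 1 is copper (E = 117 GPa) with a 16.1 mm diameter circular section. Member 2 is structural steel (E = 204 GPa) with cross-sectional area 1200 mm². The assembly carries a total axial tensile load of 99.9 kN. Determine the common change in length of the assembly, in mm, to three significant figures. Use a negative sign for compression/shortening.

0.226 mm

A_1 = 203.6 mm².
Equal strain + equilibrium ⇒ each member carries load in proportion to AE: A₁E₁ = 23820000 N, A₂E₂ = 244800000 N, ΣAE = 268600000 N.
δ = PL/ΣAE = 99900·608/268600000 = 0.2261 mm.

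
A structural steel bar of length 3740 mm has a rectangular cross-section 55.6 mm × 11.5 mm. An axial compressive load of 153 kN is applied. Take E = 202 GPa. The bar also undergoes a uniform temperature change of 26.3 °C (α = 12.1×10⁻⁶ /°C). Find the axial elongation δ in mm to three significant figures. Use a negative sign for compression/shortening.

A = 639.4 mm².
δ_mech = NL/(AE) = -153000·3740/(639.4·202000) = -4.43 mm.
δ_thermal = αLΔT = 12.1e-6·3740·26.3 = 1.19 mm.
δ = δ_mech + δ_thermal = -3.24 mm.

-3.24 mm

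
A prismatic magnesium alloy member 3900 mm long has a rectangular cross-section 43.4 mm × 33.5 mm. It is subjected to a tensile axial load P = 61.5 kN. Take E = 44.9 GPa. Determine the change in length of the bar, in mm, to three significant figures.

A = 1454 mm².
δ_mech = NL/(AE) = 61500·3900/(1454·44900) = 3.674 mm.

3.67 mm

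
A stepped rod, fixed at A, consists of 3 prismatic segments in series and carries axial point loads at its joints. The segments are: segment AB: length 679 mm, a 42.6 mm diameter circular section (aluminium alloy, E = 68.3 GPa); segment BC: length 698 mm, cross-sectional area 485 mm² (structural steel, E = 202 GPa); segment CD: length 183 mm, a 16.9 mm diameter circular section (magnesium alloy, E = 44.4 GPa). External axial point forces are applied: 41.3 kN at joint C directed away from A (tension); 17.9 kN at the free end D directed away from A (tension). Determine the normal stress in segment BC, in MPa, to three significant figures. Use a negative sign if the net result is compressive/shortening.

Internal axial forces (sectioning from the free end, tension +): N_CD = 17.9 kN, N_BC = 59.2 kN, N_AB = 59.2 kN.
σ_BC = N_BC/A_BC = 59200/485 = 122.1 MPa.

122 MPa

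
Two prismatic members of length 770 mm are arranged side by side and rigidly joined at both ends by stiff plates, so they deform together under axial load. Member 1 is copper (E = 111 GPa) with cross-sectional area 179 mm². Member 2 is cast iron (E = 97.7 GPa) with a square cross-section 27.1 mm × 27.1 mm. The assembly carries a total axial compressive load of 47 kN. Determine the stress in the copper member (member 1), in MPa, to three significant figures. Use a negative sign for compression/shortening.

A_2 = 734.4 mm².
Equal strain + equilibrium ⇒ each member carries load in proportion to AE: A₁E₁ = 19870000 N, A₂E₂ = 71750000 N, ΣAE = 91620000 N.
σ₁ = P·E₁/ΣAE = -47000·111000/91620000 = -56.94 MPa.

-56.9 MPa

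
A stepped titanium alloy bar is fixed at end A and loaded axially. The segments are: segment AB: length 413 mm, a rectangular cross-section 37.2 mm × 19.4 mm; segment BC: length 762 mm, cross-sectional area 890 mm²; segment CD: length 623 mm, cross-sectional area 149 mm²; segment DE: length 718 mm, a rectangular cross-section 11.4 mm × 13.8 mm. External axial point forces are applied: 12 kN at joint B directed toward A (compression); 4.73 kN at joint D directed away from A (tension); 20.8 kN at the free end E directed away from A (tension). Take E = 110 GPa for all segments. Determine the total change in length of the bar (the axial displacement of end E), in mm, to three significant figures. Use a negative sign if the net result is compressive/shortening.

Internal axial forces (sectioning from the free end, tension +): N_DE = 20.8 kN, N_CD = 25.53 kN, N_BC = 25.53 kN, N_AB = 13.53 kN.
A_AB = 721.7 mm².
A_DE = 157.3 mm².
δ_AB = 13530·413/(721.7·110000) = 0.07039 mm
δ_BC = 25530·762/(890·110000) = 0.1987 mm
δ_CD = 25530·623/(149·110000) = 0.9704 mm
δ_DE = 20800·718/(157.3·110000) = 0.863 mm
δ = Σδ_i = 2.103 mm.

2.10 mm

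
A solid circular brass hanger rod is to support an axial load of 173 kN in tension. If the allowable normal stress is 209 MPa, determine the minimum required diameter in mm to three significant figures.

32.5 mm

Required area A ≥ P/σ_allow = 173000/209 = 827.8 mm².
For a solid circular section, d ≥ √(4A/π) = 32.46 mm.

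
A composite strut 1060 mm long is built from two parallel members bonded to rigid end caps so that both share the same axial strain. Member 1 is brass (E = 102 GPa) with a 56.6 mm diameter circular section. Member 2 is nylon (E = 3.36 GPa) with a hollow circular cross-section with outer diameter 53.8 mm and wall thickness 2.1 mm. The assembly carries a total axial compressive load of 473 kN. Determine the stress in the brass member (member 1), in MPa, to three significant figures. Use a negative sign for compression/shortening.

-187 MPa

A_1 = 2516 mm².
A_2 = 341.1 mm².
Equal strain + equilibrium ⇒ each member carries load in proportion to AE: A₁E₁ = 256600000 N, A₂E₂ = 1146000 N, ΣAE = 257800000 N.
σ₁ = P·E₁/ΣAE = -473000·102000/257800000 = -187.2 MPa.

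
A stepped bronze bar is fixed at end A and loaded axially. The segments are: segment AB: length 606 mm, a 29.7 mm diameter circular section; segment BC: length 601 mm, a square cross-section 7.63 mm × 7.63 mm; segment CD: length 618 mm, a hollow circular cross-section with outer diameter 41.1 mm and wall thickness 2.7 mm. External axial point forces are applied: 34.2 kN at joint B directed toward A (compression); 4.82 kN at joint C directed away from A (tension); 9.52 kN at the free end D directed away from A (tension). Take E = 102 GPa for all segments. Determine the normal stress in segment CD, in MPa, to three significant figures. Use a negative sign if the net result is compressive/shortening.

Internal axial forces (sectioning from the free end, tension +): N_CD = 9.52 kN, N_BC = 14.34 kN, N_AB = -19.86 kN.
A_CD = 325.7 mm².
σ_CD = N_CD/A_CD = 9520/325.7 = 29.23 MPa.

29.2 MPa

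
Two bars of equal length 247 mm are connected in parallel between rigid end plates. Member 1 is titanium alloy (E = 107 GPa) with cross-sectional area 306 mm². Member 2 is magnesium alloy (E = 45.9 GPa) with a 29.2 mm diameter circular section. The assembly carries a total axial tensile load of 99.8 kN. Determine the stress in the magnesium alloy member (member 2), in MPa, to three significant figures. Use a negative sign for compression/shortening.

72.2 MPa

A_2 = 669.7 mm².
Equal strain + equilibrium ⇒ each member carries load in proportion to AE: A₁E₁ = 32740000 N, A₂E₂ = 30740000 N, ΣAE = 63480000 N.
σ₂ = P·E₂/ΣAE = 99800·45900/63480000 = 72.16 MPa.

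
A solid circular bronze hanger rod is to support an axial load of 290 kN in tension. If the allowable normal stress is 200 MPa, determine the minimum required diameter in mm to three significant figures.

43.0 mm

Required area A ≥ P/σ_allow = 290000/200 = 1450 mm².
For a solid circular section, d ≥ √(4A/π) = 42.97 mm.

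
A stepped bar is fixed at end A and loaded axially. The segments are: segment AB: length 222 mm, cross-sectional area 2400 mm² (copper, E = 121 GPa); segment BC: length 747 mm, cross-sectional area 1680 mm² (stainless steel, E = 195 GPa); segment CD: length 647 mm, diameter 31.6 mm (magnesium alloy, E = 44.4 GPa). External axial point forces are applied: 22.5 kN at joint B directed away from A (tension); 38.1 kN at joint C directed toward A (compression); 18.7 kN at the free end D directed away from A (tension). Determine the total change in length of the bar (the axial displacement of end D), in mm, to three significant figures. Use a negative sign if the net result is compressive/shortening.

Internal axial forces (sectioning from the free end, tension +): N_CD = 18.7 kN, N_BC = -19.4 kN, N_AB = 3.1 kN.
A_CD = 784.3 mm².
δ_AB = 3100·222/(2400·121000) = 0.00237 mm
δ_BC = -19400·747/(1680·195000) = -0.04424 mm
δ_CD = 18700·647/(784.3·44400) = 0.3475 mm
δ = Σδ_i = 0.3056 mm.

0.306 mm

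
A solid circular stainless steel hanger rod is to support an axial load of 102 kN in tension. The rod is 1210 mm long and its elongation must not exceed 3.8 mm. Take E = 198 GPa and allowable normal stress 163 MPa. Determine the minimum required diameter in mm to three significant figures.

Required area A ≥ P/σ_allow = 102000/163 = 625.8 mm².
For a solid circular section, d ≥ √(4A/π) = 28.23 mm.
Elongation limit: A ≥ PL/(Eδ_allow) = 102000·1210/(198000·3.8) = 164 mm² ⇒ d ≥ 14.45 mm.
The stress limit governs.

28.2 mm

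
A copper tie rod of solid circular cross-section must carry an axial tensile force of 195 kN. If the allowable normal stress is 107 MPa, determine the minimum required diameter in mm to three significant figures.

Required area A ≥ P/σ_allow = 195000/107 = 1822 mm².
For a solid circular section, d ≥ √(4A/π) = 48.17 mm.

48.2 mm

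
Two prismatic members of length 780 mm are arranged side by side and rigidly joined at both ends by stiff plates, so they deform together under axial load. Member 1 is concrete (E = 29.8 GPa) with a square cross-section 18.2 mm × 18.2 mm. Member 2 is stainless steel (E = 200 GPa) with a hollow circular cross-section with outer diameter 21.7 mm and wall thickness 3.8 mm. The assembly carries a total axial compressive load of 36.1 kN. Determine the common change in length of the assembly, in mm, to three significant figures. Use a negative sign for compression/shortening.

A_1 = 331.2 mm².
A_2 = 213.7 mm².
Equal strain + equilibrium ⇒ each member carries load in proportion to AE: A₁E₁ = 9871000 N, A₂E₂ = 42740000 N, ΣAE = 52610000 N.
δ = PL/ΣAE = -36100·780/52610000 = -0.5352 mm.

-0.535 mm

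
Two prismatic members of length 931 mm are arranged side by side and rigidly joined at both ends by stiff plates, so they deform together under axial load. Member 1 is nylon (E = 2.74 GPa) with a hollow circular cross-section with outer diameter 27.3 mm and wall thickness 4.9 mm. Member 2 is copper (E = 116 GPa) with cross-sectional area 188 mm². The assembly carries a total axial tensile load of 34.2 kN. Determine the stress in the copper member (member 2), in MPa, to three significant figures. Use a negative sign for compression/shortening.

A_1 = 344.8 mm².
Equal strain + equilibrium ⇒ each member carries load in proportion to AE: A₁E₁ = 944800 N, A₂E₂ = 21810000 N, ΣAE = 22750000 N.
σ₂ = P·E₂/ΣAE = 34200·116000/22750000 = 174.4 MPa.

174 MPa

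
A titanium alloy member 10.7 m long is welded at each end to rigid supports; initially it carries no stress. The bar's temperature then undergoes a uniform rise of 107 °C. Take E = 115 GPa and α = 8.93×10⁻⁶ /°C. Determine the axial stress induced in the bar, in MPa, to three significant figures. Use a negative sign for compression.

Free thermal expansion αLΔT = 8.93e-6 · 10700 · 107 = 10.22 mm.
The walls impose strain ε = −(10.22)/10700 = -9.5551e-04; σ = Eε = 115000 · -9.5551e-04 = -109.9 MPa.

-110 MPa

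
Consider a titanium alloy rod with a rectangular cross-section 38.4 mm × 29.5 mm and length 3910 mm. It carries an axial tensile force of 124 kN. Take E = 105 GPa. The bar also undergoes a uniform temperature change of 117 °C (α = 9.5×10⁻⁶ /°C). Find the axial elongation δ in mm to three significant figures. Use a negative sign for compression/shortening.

8.42 mm

A = 1133 mm².
δ_mech = NL/(AE) = 124000·3910/(1133·105000) = 4.076 mm.
δ_thermal = αLΔT = 9.5e-6·3910·117 = 4.346 mm.
δ = δ_mech + δ_thermal = 8.422 mm.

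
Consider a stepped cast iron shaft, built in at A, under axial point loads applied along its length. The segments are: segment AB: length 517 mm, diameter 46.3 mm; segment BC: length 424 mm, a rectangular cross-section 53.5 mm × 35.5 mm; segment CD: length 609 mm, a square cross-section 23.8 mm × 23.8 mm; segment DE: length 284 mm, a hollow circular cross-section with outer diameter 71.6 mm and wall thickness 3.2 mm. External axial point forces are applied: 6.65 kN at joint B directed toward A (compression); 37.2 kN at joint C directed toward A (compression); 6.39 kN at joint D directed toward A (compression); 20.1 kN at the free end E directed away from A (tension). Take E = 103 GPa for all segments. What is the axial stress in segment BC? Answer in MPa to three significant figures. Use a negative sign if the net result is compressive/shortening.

Internal axial forces (sectioning from the free end, tension +): N_DE = 20.1 kN, N_CD = 13.71 kN, N_BC = -23.49 kN, N_AB = -30.14 kN.
A_BC = 1899 mm².
σ_BC = N_BC/A_BC = -23490/1899 = -12.37 MPa.

-12.4 MPa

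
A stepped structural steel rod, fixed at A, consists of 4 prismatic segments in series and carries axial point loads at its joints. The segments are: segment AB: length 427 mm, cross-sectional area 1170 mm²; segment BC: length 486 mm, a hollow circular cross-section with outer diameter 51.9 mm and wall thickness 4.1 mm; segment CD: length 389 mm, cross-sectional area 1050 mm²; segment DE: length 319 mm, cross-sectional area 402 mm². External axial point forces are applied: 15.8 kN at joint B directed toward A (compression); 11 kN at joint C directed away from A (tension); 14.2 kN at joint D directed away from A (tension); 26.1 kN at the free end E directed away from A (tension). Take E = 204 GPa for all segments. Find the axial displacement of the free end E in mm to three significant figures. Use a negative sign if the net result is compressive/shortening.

Internal axial forces (sectioning from the free end, tension +): N_DE = 26.1 kN, N_CD = 40.3 kN, N_BC = 51.3 kN, N_AB = 35.5 kN.
A_BC = 615.7 mm².
δ_AB = 35500·427/(1170·204000) = 0.06351 mm
δ_BC = 51300·486/(615.7·204000) = 0.1985 mm
δ_CD = 40300·389/(1050·204000) = 0.07319 mm
δ_DE = 26100·319/(402·204000) = 0.1015 mm
δ = Σδ_i = 0.4367 mm.

0.437 mm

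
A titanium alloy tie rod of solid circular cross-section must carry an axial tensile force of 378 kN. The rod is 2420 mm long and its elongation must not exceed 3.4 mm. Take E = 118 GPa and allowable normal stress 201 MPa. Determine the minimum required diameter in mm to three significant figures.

53.9 mm

Required area A ≥ P/σ_allow = 378000/201 = 1881 mm².
For a solid circular section, d ≥ √(4A/π) = 48.93 mm.
Elongation limit: A ≥ PL/(Eδ_allow) = 378000·2420/(118000·3.4) = 2280 mm² ⇒ d ≥ 53.88 mm.
The elongation limit governs.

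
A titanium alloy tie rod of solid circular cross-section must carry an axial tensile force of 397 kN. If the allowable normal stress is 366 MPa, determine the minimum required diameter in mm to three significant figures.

Required area A ≥ P/σ_allow = 397000/366 = 1085 mm².
For a solid circular section, d ≥ √(4A/π) = 37.16 mm.

37.2 mm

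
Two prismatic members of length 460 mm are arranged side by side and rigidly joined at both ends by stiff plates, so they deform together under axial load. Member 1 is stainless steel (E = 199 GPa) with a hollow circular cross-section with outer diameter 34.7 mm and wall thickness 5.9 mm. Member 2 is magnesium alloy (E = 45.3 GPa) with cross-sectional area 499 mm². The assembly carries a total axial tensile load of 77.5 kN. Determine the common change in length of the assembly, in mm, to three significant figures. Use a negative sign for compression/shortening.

0.277 mm

A_1 = 533.8 mm².
Equal strain + equilibrium ⇒ each member carries load in proportion to AE: A₁E₁ = 106200000 N, A₂E₂ = 22600000 N, ΣAE = 128800000 N.
δ = PL/ΣAE = 77500·460/128800000 = 0.2767 mm.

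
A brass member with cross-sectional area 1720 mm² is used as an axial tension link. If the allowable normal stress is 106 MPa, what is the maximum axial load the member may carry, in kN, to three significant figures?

P_max = σ_allow · A = 106 · 1720 = 182300 N = 182.3 kN.

182 kN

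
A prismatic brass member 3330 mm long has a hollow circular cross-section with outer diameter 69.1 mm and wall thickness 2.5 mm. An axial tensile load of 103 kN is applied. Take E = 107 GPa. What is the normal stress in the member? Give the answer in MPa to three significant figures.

A = 523.1 mm².
σ = N/A = 103000/523.1 = 196.9 MPa.

197 MPa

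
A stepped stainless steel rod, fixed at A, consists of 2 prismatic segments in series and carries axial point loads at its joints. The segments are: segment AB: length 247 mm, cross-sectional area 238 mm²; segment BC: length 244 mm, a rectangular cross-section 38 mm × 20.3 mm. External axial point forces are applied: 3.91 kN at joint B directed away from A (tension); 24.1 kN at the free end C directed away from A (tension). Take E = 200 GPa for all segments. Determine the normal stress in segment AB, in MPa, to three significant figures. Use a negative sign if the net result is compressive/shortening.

118 MPa

Internal axial forces (sectioning from the free end, tension +): N_BC = 24.1 kN, N_AB = 28.01 kN.
σ_AB = N_AB/A_AB = 28010/238 = 117.7 MPa.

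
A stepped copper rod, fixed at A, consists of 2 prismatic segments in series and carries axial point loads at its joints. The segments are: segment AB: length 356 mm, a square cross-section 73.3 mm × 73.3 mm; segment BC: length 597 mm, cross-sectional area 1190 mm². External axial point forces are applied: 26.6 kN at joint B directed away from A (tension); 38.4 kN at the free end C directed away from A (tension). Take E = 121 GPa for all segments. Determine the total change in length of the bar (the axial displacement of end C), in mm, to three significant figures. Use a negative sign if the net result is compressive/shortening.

0.195 mm

Internal axial forces (sectioning from the free end, tension +): N_BC = 38.4 kN, N_AB = 65 kN.
A_AB = 5373 mm².
δ_AB = 65000·356/(5373·121000) = 0.03559 mm
δ_BC = 38400·597/(1190·121000) = 0.1592 mm
δ = Σδ_i = 0.1948 mm.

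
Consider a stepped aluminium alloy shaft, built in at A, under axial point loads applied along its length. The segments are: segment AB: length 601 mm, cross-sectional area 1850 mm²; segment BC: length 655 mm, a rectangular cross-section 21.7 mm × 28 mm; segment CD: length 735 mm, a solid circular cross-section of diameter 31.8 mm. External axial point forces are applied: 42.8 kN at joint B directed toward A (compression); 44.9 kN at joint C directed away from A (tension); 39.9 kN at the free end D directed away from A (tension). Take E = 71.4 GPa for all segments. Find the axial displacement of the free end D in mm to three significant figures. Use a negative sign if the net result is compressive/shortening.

1.99 mm

Internal axial forces (sectioning from the free end, tension +): N_CD = 39.9 kN, N_BC = 84.8 kN, N_AB = 42 kN.
A_BC = 607.6 mm².
A_CD = 794.2 mm².
δ_AB = 42000·601/(1850·71400) = 0.1911 mm
δ_BC = 84800·655/(607.6·71400) = 1.28 mm
δ_CD = 39900·735/(794.2·71400) = 0.5172 mm
δ = Σδ_i = 1.989 mm.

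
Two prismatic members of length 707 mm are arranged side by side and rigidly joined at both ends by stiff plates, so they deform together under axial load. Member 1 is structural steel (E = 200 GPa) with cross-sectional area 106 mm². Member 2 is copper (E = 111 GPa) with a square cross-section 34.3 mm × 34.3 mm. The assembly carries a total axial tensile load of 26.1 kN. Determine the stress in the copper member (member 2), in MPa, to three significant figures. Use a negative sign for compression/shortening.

19.1 MPa

A_2 = 1176 mm².
Equal strain + equilibrium ⇒ each member carries load in proportion to AE: A₁E₁ = 21200000 N, A₂E₂ = 130600000 N, ΣAE = 151800000 N.
σ₂ = P·E₂/ΣAE = 26100·111000/151800000 = 19.09 MPa.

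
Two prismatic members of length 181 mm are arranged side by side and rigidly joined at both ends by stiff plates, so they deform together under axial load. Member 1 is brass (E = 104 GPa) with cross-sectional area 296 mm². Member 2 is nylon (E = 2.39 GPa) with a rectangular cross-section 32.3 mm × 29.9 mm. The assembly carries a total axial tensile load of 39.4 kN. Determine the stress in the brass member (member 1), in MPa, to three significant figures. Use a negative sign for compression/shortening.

A_2 = 965.8 mm².
Equal strain + equilibrium ⇒ each member carries load in proportion to AE: A₁E₁ = 30780000 N, A₂E₂ = 2308000 N, ΣAE = 33090000 N.
σ₁ = P·E₁/ΣAE = 39400·104000/33090000 = 123.8 MPa.

124 MPa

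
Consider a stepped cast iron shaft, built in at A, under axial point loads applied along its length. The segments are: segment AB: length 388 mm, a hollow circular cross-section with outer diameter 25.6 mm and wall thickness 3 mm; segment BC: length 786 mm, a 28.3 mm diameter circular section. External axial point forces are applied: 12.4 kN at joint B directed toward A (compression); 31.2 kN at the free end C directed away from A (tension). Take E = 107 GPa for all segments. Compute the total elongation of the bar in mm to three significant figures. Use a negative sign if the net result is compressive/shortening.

0.684 mm

Internal axial forces (sectioning from the free end, tension +): N_BC = 31.2 kN, N_AB = 18.8 kN.
A_AB = 213 mm².
A_BC = 629 mm².
δ_AB = 18800·388/(213·107000) = 0.3201 mm
δ_BC = 31200·786/(629·107000) = 0.3644 mm
δ = Σδ_i = 0.6844 mm.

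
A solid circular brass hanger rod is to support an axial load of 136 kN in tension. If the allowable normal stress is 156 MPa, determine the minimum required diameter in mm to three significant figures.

33.3 mm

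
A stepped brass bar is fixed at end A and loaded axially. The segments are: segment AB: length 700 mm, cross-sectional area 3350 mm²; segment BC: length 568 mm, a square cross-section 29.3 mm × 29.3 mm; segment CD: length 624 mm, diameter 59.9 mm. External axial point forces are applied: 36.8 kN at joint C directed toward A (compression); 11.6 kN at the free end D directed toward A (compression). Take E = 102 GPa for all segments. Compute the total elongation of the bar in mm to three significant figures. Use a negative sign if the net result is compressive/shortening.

-0.438 mm

Internal axial forces (sectioning from the free end, tension +): N_CD = -11.6 kN, N_BC = -48.4 kN, N_AB = -48.4 kN.
A_BC = 858.5 mm².
A_CD = 2818 mm².
δ_AB = -48400·700/(3350·102000) = -0.09915 mm
δ_BC = -48400·568/(858.5·102000) = -0.3139 mm
δ_CD = -11600·624/(2818·102000) = -0.02518 mm
δ = Σδ_i = -0.4383 mm.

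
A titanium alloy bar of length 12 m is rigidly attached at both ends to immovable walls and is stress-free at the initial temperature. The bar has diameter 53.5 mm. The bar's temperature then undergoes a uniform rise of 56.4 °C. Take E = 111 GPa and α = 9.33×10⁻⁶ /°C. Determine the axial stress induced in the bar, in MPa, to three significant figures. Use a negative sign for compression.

-58.4 MPa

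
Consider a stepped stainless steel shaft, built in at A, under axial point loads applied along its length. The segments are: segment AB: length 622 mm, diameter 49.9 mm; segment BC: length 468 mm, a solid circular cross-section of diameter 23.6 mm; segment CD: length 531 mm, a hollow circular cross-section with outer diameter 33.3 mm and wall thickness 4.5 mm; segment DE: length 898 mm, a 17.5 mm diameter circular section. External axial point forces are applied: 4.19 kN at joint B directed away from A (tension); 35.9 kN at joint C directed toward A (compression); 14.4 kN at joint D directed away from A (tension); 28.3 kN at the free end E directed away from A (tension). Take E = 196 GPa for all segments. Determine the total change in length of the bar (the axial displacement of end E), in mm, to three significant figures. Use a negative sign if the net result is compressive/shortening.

0.878 mm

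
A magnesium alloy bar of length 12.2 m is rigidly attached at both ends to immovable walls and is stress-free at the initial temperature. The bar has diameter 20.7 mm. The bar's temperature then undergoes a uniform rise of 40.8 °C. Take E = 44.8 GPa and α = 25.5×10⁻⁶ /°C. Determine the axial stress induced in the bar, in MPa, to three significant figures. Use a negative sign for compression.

-46.6 MPa

Free thermal expansion αLΔT = 25.5e-6 · 12200 · 40.8 = 12.69 mm.
The walls impose strain ε = −(12.69)/12200 = -1.0404e-03; σ = Eε = 44800 · -1.0404e-03 = -46.61 MPa.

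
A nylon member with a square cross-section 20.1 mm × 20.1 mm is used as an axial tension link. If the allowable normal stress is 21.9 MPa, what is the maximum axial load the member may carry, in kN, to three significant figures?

A = 404 mm².
P_max = σ_allow · A = 21.9 · 404 = 8848 N = 8.848 kN.

8.85 kN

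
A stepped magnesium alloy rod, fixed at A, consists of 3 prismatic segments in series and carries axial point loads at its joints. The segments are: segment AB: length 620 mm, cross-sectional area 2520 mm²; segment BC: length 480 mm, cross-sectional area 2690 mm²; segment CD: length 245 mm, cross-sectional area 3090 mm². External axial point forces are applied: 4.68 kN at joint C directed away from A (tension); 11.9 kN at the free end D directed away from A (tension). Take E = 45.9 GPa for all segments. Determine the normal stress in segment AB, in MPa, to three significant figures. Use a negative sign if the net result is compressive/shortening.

6.58 MPa

Internal axial forces (sectioning from the free end, tension +): N_CD = 11.9 kN, N_BC = 16.58 kN, N_AB = 16.58 kN.
σ_AB = N_AB/A_AB = 16580/2520 = 6.579 MPa.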